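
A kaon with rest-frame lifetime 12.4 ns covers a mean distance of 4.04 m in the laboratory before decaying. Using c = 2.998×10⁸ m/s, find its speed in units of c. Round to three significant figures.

Let x = d/(cτ) = 4.040 m / (2.998×10⁸ m/s × 1.240×10^-8 s) = 1.0867. Since d = βγcτ, x = βγ = β/√(1−β²).
Solving: β² = x²/(1+x²) = 1.18092/2.18092 = 0.541478, so β = 0.736.

0.736c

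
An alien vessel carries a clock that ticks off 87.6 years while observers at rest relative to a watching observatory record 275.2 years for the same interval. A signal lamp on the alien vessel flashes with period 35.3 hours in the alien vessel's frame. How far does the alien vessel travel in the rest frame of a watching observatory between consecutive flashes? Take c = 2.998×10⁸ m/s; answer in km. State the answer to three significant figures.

1.13×10^11 km

γ = Δt/Δτ = 275.2/87.6 = 3.14155.
β = √(1 − 1/γ²) = 0.94799. Lab-frame period = γτ = 3.14155×35.3 hours = 110.9 hours. Distance = βc × γτ = 0.94799 × 2.998×10⁸ m/s × 399240 s = 1.1347×10^14 m = 1.13×10^11 km.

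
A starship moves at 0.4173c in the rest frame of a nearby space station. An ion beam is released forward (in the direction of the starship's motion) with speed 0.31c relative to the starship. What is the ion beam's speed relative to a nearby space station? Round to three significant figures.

0.644c

Relativistic velocity addition: u = (u' + v)/(1 + u'v/c²), with u' = 0.31c and v = 0.4173c.
Numerator: 0.31 + 0.4173 = 0.7273. Denominator: 1 + (0.31)(0.4173) = 1.129363.
u = 0.7273/1.129363 = 0.64399, so the speed is 0.644c.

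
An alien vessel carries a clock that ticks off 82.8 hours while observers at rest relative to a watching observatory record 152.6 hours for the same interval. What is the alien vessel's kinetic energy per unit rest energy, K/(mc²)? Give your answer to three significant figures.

0.843

From Δt = γΔτ: γ = 152.6/82.8 = 1.843.
Since K = (γ−1)mc², K/(mc²) = 1.843 − 1 = 0.843.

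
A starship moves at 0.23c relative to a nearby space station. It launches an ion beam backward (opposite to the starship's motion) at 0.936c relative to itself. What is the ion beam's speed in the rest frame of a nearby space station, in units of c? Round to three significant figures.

0.900c

Relativistic velocity addition: u = (u' + v)/(1 + u'v/c²), with u' = −0.936c and v = 0.23c.
Numerator: −0.936 + 0.23 = −0.706. Denominator: 1 + (−0.936)(0.23) = 0.78472.
u = −0.706/0.78472 = −0.89968, so the speed is 0.900c.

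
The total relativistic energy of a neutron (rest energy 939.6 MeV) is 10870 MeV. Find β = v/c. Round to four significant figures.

Total energy E = γmc² gives γ = 10870/939.6 = 11.569.
Hence β = √(1 − 1/γ²) = √(1 − 0.00747151) = √0.99252849 = 0.9963.

0.9963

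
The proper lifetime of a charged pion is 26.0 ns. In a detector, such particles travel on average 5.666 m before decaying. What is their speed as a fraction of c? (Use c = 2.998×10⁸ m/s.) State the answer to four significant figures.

d = βγcτ ⇒ βγ = d/(cτ) = 5.666 m / (7.7948 m) = 0.72689.
β = (βγ)/√(1+(βγ)²) = 0.72689/√1.528369 = 0.5880.

0.5880c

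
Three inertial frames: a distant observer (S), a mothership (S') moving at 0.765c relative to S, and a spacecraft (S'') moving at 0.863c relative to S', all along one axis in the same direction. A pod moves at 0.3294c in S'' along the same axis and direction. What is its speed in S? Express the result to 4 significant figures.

First combine the pod and spacecraft (S''→S'): u₁ = (0.3294 + 0.863)/(1 + 0.3294×0.863) = 1.1924/1.2842722 = 0.92846.
Then combine with the mothership (S'→S): u = (0.92846 + 0.765)/(1 + 0.92846×0.765) = 1.69346/1.7102719 = 0.99017.

0.9902c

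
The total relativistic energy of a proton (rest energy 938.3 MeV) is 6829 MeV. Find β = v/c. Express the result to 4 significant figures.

Total energy E = γmc² gives γ = 6829/938.3 = 7.2781.
Hence β = √(1 − 1/γ²) = √(1 − 0.0188783) = √0.9811217 = 0.9905.

0.9905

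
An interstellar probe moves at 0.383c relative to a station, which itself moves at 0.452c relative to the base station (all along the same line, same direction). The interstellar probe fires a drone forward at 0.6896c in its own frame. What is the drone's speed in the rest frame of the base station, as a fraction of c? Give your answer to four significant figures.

Apply u = (u'+v)/(1+u'v) twice. Drone in the station frame: (0.6896+0.383)/(1+0.6896·0.383) = 1.0726/1.2641168 = 0.8485c.
That velocity, transformed to the rest frame of the base station: (0.8485+0.452)/(1+0.8485·0.452) = 1.3005/1.383522 = 0.93999c.

0.9400c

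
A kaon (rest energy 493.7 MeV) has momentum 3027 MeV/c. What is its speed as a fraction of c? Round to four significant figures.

βγ = pc/(mc²) = 3027/493.7 = 6.1313.
Since γ² = 1 + (βγ)² = 38.5928, γ = √38.5928 = 6.21231, and β = (βγ)/γ = 6.1313/6.21231 = 0.9870.

0.9870c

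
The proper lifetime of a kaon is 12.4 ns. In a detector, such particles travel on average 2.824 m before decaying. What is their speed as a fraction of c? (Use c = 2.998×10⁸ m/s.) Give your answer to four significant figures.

0.6049c

d = βγcτ ⇒ βγ = d/(cτ) = 2.824 m / (3.71752 m) = 0.75965.
β = (βγ)/√(1+(βγ)²) = 0.75965/√1.577068 = 0.6049.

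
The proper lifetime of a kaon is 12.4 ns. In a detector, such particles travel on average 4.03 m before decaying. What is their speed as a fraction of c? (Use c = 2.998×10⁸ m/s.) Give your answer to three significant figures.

0.735c

Let x = d/(cτ) = 4.030 m / (2.998×10⁸ m/s × 1.240×10^-8 s) = 1.0841. Since d = βγcτ, x = βγ = β/√(1−β²).
Solving: β² = x²/(1+x²) = 1.17527/2.17527 = 0.540287, so β = 0.735.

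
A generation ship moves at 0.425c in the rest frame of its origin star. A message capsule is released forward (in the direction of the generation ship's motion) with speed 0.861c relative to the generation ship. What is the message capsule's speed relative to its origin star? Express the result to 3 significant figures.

Relativistic velocity addition: u = (u' + v)/(1 + u'v/c²), with u' = 0.861c and v = 0.425c.
Numerator: 0.861 + 0.425 = 1.286. Denominator: 1 + (0.861)(0.425) = 1.365925.
u = 1.286/1.365925 = 0.94149, so the speed is 0.941c.

0.941c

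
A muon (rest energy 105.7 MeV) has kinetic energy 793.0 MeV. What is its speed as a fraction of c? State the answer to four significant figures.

γ = 1 + K/(mc²) = 1 + 793.0/105.7 = 8.5024.
β = √(1 − 1/γ²) = √(1 − 0.013833) = √0.986167 = 0.9931.

0.9931c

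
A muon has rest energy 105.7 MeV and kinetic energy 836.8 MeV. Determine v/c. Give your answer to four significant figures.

γ = 1 + K/(mc²) = 1 + 836.8/105.7 = 8.9167.
β = √(1 − 1/γ²) = √(1 − 0.0125774) = √0.9874226 = 0.9937.

0.9937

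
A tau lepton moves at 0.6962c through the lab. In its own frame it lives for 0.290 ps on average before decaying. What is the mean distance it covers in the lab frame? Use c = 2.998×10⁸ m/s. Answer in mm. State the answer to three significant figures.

γ = 1/√(1 − β²) = 1/√(1 − 0.48469444) = 1/√0.51530556 = 1/0.717848 = 1.3931.
Lab-frame lifetime: Δt = γτ = 1.3931 × 0.290 ps = 0.404 ps.
Distance: d = vΔt = 0.6962 × 2.998×10⁸ m/s × 4.0400×10^-13 s = 8.43×10^-5 m = 0.0843 mm.

0.0843 mm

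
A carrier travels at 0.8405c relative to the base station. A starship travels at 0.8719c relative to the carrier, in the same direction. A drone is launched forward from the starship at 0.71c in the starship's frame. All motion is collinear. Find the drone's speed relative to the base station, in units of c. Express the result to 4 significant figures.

First combine the drone and starship (S''→S'): u₁ = (0.71 + 0.8719)/(1 + 0.71×0.8719) = 1.5819/1.619049 = 0.97706.
Then combine with the carrier (S'→S): u = (0.97706 + 0.8405)/(1 + 0.97706×0.8405) = 1.81756/1.82121893 = 0.99799.

0.9980c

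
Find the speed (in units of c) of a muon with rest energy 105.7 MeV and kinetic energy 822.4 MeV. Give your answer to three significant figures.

K = (γ−1)mc², so γ = 1 + 822.4/105.7 = 8.7805.
Then v/c = √(1 − γ⁻²) = √(1 − 0.0129706) = √0.9870294 = 0.993.

0.993c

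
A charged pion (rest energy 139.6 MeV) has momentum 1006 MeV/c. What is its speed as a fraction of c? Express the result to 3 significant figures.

βγ = pc/(mc²) = 1006/139.6 = 7.2063.
Since γ² = 1 + (βγ)² = 52.9308, γ = √52.9308 = 7.27536, and β = (βγ)/γ = 7.2063/7.27536 = 0.991.

0.991c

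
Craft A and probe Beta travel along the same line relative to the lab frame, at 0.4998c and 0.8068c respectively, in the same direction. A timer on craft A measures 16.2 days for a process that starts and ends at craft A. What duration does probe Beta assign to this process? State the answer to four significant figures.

18.89 days

Transform craft A's velocity into probe Beta's frame: (0.4998 − 0.8068)/(1 − 0.4998·0.8068) = −0.307/0.59676136, so the relative speed is 0.51444c.
γ for this relative speed: γ = 1/√(1 − 0.264649) = 1.1661.
Craft A's interval is proper; time dilation gives Δt_B = γΔτ = 1.1661 × 16.2 days = 18.89 days.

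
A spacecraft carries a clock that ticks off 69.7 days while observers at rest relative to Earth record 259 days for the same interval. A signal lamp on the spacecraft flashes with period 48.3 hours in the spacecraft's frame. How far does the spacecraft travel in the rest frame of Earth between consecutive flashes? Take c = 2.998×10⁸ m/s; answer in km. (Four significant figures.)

From Δt = γΔτ: γ = 259/69.7 = 3.71593.
β = √(1 − 1/γ²) = 0.96311. Lab-frame period = γτ = 3.71593×48.3 hours = 179.48 hours. Distance = βc × γτ = 0.96311 × 2.998×10⁸ m/s × 646128 s = 1.8656×10^14 m = 1.866×10^11 km.

1.866×10^11 km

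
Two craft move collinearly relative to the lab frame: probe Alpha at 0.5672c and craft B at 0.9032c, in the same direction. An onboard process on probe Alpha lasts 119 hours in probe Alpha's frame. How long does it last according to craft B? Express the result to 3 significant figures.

Speed of probe Alpha in craft B's frame: u = (v_A − v_B)/(1 − v_A v_B/c²) = (0.5672 − 0.9032)/(1 − 0.5672×0.9032) = −0.336/0.48770496 = −0.68894; |u| = 0.68894c.
At |u| = 0.68894c, γ = (1 − 0.474638)^(−1/2) = 1.3797.
Probe Alpha's interval is proper; time dilation gives Δt_B = γΔτ = 1.3797 × 119 hours = 164 hours.

164 hours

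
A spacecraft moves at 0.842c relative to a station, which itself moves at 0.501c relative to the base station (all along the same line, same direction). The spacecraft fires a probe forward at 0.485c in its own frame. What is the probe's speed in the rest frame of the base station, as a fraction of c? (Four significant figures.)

0.9804c

Compose velocities in two stages. Stage 1 (into S'): u₁ = (0.485+0.842)/(1+0.485×0.842) = 0.94222.
Stage 2 (into S): u = (0.94222+0.501)/(1+0.94222×0.501) = 0.98041, so the speed is 0.9804c.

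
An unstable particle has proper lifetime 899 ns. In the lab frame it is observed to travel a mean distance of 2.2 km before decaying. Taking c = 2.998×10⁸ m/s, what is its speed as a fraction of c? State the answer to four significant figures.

0.9926c

Lab distance = (lab lifetime)·v = γτ·βc, so βγ = d/(cτ) = 2200/(2.998×10⁸ × 8.990×10^-7) = 8.1627.
With βγ = 8.1627: γ² = 1 + (βγ)² = 67.6297, and β = (βγ)/γ = 8.1627/8.22373 = 0.9926.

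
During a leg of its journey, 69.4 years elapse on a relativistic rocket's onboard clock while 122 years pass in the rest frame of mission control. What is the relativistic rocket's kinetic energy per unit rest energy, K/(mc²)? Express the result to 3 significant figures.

From Δt = γΔτ: γ = 122/69.4 = 1.75793.
K/(mc²) = γ − 1 = 1.75793 − 1 = 0.758.

0.758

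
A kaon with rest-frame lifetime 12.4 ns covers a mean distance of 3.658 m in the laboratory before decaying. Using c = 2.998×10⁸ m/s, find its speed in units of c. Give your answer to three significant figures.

0.701c

Lab distance = (lab lifetime)·v = γτ·βc, so βγ = d/(cτ) = 3.658/(2.998×10⁸ × 1.240×10^-8) = 0.98399.
With βγ = 0.98399: γ² = 1 + (βγ)² = 1.968236, and β = (βγ)/γ = 0.98399/1.40294 = 0.701.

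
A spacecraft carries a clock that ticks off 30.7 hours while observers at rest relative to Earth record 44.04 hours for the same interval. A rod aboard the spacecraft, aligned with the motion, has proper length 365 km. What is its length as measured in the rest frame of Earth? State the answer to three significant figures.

254 km

From Δt = γΔτ: γ = 44.04/30.7 = 1.43453.
L = L₀/γ = 365/1.43453 = 254 km.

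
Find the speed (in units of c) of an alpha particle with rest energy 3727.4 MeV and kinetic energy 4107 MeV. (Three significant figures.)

0.880c

K = (γ−1)mc², so γ = 1 + 4107/3727.4 = 2.1018.
Then v/c = √(1 − γ⁻²) = √(1 − 0.226369) = √0.773631 = 0.880.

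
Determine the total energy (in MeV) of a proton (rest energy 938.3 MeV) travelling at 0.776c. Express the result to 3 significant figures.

With β = 0.776, γ = 1/√(1 − 0.776²) = 1/√0.397824 = 1.5855.
Total energy: E = γmc² = 1.5855 × 938.3 MeV = 1490 MeV.

1490 MeV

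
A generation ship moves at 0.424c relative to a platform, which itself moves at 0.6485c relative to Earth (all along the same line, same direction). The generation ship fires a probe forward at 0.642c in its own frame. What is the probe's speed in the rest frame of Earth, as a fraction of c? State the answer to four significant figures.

0.9631c

Compose velocities in two stages. Stage 1 (into S'): u₁ = (0.642+0.424)/(1+0.642×0.424) = 0.83791.
Stage 2 (into S): u = (0.83791+0.6485)/(1+0.83791×0.6485) = 0.96308, so the speed is 0.9631c.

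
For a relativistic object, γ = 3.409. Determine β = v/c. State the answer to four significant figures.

β = √(1 − 1/γ²) = √(1 − 1/11.621281) = √0.913951 = 0.9560.

0.9560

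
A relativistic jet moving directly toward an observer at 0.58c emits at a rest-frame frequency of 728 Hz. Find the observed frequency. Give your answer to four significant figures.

Relativistic Doppler (source moving toward): f_obs = f_src · √((1+β)/(1−β)).
With β = 0.58: factor = √(1.58/0.42) = 1.9396.
f_obs = 728 × 1.9396 = 1412 Hz.

1412 Hz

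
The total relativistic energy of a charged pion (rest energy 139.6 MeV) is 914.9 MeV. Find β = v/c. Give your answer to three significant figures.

γ = E/(mc²) = 914.9/139.6 = 6.5537.
β = √(1 − 1/γ²) = √(1 − 0.0232824) = √0.9767176 = 0.988.

0.988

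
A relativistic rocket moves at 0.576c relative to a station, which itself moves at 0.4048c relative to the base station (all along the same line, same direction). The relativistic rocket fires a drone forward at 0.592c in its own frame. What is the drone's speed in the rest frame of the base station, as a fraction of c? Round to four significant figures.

0.9432c

Apply u = (u'+v)/(1+u'v) twice. Drone in the station frame: (0.592+0.576)/(1+0.592·0.576) = 1.168/1.340992 = 0.871c.
That velocity, transformed to the rest frame of the base station: (0.871+0.4048)/(1+0.871·0.4048) = 1.2758/1.3525808 = 0.94323c.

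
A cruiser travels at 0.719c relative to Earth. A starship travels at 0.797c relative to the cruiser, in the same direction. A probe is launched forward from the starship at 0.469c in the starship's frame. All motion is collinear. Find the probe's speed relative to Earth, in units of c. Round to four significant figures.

Compose velocities in two stages. Stage 1 (into S'): u₁ = (0.469+0.797)/(1+0.469×0.797) = 0.92154.
Stage 2 (into S): u = (0.92154+0.719)/(1+0.92154×0.719) = 0.98674, so the speed is 0.9867c.

0.9867c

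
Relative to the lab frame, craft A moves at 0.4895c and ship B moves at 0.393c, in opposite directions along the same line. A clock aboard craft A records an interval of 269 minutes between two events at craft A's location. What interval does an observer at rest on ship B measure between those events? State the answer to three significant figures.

400 minutes

Transform craft A's velocity into ship B's frame: (0.4895 + 0.393)/(1 + 0.4895·0.393) = 0.8825/1.1923735, so the relative speed is 0.74012c.
γ for this relative speed: γ = 1/√(1 − 0.547778) = 1.487.
The clock on craft A records proper time, so ship B measures Δt = γΔτ = 1.487 × 269 = 400 minutes.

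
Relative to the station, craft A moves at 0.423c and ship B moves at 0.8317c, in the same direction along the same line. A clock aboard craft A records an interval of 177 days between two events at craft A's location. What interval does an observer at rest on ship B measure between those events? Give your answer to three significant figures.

228 days

Speed of craft A in ship B's frame: u = (v_A − v_B)/(1 − v_A v_B/c²) = (0.423 − 0.8317)/(1 − 0.423×0.8317) = −0.4087/0.6481909 = −0.63052; |u| = 0.63052c.
γ for this relative speed: γ = 1/√(1 − 0.397555) = 1.2884.
The clock on craft A records proper time, so ship B measures Δt = γΔτ = 1.2884 × 177 = 228 days.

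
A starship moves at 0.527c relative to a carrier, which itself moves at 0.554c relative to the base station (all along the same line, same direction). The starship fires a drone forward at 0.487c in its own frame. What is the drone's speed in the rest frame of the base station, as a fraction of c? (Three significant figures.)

0.940c

Apply u = (u'+v)/(1+u'v) twice. Drone in the carrier frame: (0.487+0.527)/(1+0.487·0.527) = 1.014/1.256649 = 0.80691c.
That velocity, transformed to the rest frame of the base station: (0.80691+0.554)/(1+0.80691·0.554) = 1.36091/1.44702814 = 0.94049c.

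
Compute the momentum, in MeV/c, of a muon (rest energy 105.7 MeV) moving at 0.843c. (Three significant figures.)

β² = 0.710649, so γ = 1/√0.289351 = 1.859.
Momentum: p = γβ·mc = 1.859 × 0.843 × 105.7 MeV/c = 166 MeV/c.

166 MeV/c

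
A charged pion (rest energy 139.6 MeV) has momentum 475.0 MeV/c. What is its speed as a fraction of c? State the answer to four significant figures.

0.9594c

pc/(mc²) = 475.0/139.6 = 3.4026 = βγ = β/√(1−β²).
So β² = x²/(1 + x²) with x = 3.4026: x² = 11.5777, β² = 11.5777/12.5777 = 0.920494, β = 0.9594.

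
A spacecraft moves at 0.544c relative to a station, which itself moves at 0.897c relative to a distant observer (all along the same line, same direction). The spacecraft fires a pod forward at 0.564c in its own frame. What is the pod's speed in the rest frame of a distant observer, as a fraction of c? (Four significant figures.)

0.9911c

First combine the pod and spacecraft (S''→S'): u₁ = (0.564 + 0.544)/(1 + 0.564×0.544) = 1.108/1.306816 = 0.84786.
Then combine with the station (S'→S): u = (0.84786 + 0.897)/(1 + 0.84786×0.897) = 1.74486/1.76053042 = 0.9911.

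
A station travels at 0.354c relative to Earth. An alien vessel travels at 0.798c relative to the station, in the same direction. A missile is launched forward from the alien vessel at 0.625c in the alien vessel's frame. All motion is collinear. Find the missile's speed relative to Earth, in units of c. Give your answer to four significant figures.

0.9756c

First combine the missile and alien vessel (S''→S'): u₁ = (0.625 + 0.798)/(1 + 0.625×0.798) = 1.423/1.49875 = 0.94946.
Then combine with the station (S'→S): u = (0.94946 + 0.354)/(1 + 0.94946×0.354) = 1.30346/1.33610884 = 0.97556.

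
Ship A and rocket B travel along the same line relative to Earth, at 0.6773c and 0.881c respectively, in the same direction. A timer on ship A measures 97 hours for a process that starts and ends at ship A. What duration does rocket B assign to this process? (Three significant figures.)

112 hours

The velocity of ship A relative to rocket B is (0.6773 − 0.881)c / (1 − 0.6773×0.881) = −0.50508c; relative speed 0.50508c.
γ for this relative speed: γ = 1/√(1 − 0.255106) = 1.1587.
The clock on ship A records proper time, so rocket B measures Δt = γΔτ = 1.1587 × 97 = 112 hours.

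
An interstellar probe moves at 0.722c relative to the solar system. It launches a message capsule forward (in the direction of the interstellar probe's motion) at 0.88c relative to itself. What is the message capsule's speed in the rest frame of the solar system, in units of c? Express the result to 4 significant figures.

0.9796c

Relativistic velocity addition: u = (u' + v)/(1 + u'v/c²), with u' = 0.88c and v = 0.722c.
Numerator: 0.88 + 0.722 = 1.602. Denominator: 1 + (0.88)(0.722) = 1.63536.
u = 1.602/1.63536 = 0.9796, so the speed is 0.9796c.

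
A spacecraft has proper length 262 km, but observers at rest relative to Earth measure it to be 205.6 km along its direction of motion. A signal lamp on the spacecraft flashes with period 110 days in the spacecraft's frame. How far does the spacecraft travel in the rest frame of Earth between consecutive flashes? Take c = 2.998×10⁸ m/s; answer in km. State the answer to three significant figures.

γ = L₀/L = 262/205.6 = 1.27432.
β = √(1 − 1/γ²) = 0.61983. Lab-frame period = γτ = 1.27432×110 days = 140.18 days. Distance = βc × γτ = 0.61983 × 2.998×10⁸ m/s × 12111552 s = 2.2506×10^15 m = 2.25×10^12 km.

2.25×10^12 km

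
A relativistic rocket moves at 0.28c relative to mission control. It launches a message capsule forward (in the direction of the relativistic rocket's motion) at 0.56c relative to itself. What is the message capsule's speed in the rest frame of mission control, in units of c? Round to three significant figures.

In units of c, u = (u' + v)/(1 + u'v) with u' = 0.56 and v = 0.28.
Numerator: 0.56 + 0.28 = 0.84. Denominator: 1 + (0.56)(0.28) = 1.1568.
u = 0.84/1.1568 = 0.72614, so the speed is 0.726c.

0.726c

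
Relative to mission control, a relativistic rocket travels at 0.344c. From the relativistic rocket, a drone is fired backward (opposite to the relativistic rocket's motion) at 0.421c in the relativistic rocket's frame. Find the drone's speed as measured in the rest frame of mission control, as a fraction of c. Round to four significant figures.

Relativistic velocity addition: u = (u' + v)/(1 + u'v/c²), with u' = −0.421c and v = 0.344c.
Numerator: −0.421 + 0.344 = −0.077. Denominator: 1 + (−0.421)(0.344) = 0.855176.
u = −0.077/0.855176 = −0.09004, so the speed is 0.09004c.

0.09004c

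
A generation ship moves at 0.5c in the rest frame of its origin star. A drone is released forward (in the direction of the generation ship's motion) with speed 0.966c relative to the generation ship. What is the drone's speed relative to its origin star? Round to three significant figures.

Relativistic velocity addition: u = (u' + v)/(1 + u'v/c²), with u' = 0.966c and v = 0.5c.
Numerator: 0.966 + 0.5 = 1.466. Denominator: 1 + (0.966)(0.5) = 1.483.
u = 1.466/1.483 = 0.98854, so the speed is 0.989c.

0.989c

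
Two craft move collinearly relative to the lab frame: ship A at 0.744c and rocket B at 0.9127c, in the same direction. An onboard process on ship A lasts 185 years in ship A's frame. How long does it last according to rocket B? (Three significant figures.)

Transform ship A's velocity into rocket B's frame: (0.744 − 0.9127)/(1 − 0.744·0.9127) = −0.1687/0.3209512, so the relative speed is 0.52563c.
γ for this relative speed: γ = 1/√(1 − 0.276287) = 1.1755.
Ship A's interval is proper; time dilation gives Δt_B = γΔτ = 1.1755 × 185 years = 217 years.

217 years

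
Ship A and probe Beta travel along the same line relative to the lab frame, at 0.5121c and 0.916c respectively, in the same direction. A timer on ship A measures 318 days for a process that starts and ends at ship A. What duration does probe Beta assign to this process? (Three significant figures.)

490 days

Transform ship A's velocity into probe Beta's frame: (0.5121 − 0.916)/(1 − 0.5121·0.916) = −0.4039/0.5309164, so the relative speed is 0.76076c.
γ for this relative speed: γ = 1/√(1 − 0.578756) = 1.5408.
The clock on ship A records proper time, so probe Beta measures Δt = γΔτ = 1.5408 × 318 = 490 days.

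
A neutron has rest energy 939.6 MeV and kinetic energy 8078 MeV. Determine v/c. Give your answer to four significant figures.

K = (γ−1)mc², so γ = 1 + 8078/939.6 = 9.5973.
Then v/c = √(1 − γ⁻²) = √(1 − 0.0108568) = √0.9891432 = 0.9946.

0.9946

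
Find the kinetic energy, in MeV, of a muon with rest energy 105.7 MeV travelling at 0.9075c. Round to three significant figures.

146 MeV

γ = 1/√(1 − β²) = 1/√(1 − 0.82355625) = 1/√0.17644375 = 1/0.420052 = 2.3807.
Kinetic energy: K = (γ − 1)mc² = (2.3807 − 1) × 105.7 MeV = 1.3807 × 105.7 = 146 MeV.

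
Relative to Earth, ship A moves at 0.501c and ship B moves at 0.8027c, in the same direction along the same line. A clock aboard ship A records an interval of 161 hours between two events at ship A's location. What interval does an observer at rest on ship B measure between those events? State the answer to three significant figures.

Speed of ship A in ship B's frame: u = (v_A − v_B)/(1 − v_A v_B/c²) = (0.501 − 0.8027)/(1 − 0.501×0.8027) = −0.3017/0.5978473 = −0.50464; |u| = 0.50464c.
γ for this relative speed: γ = 1/√(1 − 0.254662) = 1.1583.
Ship A's interval is proper; time dilation gives Δt_B = γΔτ = 1.1583 × 161 hours = 186 hours.

186 hours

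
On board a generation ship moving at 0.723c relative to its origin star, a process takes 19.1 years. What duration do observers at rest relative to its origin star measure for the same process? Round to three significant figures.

27.6 years

Lorentz factor: γ = (1 − 0.522729)^(−1/2) = 1.4475.
The onboard clock measures proper time, so the interval in the rest frame of its origin star is dilated: Δt = γ·Δτ = 1.4475 × 19.1 years = 27.6 years.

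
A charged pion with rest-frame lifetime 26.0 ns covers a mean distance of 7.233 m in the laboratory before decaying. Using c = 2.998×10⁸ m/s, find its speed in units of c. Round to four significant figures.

0.6802c

Let x = d/(cτ) = 7.233 m / (2.998×10⁸ m/s × 2.600×10^-8 s) = 0.92793. Since d = βγcτ, x = βγ = β/√(1−β²).
Solving: β² = x²/(1+x²) = 0.861054/1.861054 = 0.46267, so β = 0.6802.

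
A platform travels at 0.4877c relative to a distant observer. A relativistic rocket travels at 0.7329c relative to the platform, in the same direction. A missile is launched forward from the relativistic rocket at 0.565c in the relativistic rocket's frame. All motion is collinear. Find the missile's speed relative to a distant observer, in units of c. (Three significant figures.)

0.971c

First combine the missile and relativistic rocket (S''→S'): u₁ = (0.565 + 0.7329)/(1 + 0.565×0.7329) = 1.2979/1.4140885 = 0.91784.
Then combine with the platform (S'→S): u = (0.91784 + 0.4877)/(1 + 0.91784×0.4877) = 1.40554/1.447630568 = 0.97092.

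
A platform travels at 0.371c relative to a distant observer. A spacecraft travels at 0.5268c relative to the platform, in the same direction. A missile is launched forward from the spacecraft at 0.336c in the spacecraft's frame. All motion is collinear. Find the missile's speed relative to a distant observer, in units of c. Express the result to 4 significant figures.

0.8680c

First combine the missile and spacecraft (S''→S'): u₁ = (0.336 + 0.5268)/(1 + 0.336×0.5268) = 0.8628/1.1770048 = 0.73305.
Then combine with the platform (S'→S): u = (0.73305 + 0.371)/(1 + 0.73305×0.371) = 1.10405/1.27196155 = 0.86799.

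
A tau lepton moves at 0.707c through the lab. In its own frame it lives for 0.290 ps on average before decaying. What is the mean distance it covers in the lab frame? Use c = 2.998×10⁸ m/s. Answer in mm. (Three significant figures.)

γ = 1/√(1 − β²) = 1/√(1 − 0.499849) = 1/√0.500151 = 1/0.707214 = 1.414.
Lab-frame lifetime: Δt = γτ = 1.414 × 0.290 ps = 0.41006 ps.
Distance: d = vΔt = 0.707 × 2.998×10⁸ m/s × 4.1006×10^-13 s = 8.69×10^-5 m = 0.0869 mm.

0.0869 mm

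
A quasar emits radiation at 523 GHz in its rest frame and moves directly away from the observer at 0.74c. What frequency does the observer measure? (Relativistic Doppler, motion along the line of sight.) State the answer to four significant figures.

202.2 GHz

Relativistic Doppler (source moving away): f_obs = f_src · √((1−β)/(1+β)).
With β = 0.74: factor = √(0.26/1.74) = 0.38656.
f_obs = 523 × 0.38656 = 202.2 GHz.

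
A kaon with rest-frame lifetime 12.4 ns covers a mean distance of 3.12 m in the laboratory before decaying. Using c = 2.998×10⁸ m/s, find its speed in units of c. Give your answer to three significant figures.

d = βγcτ ⇒ βγ = d/(cτ) = 3.120 m / (3.71752 m) = 0.83927.
β = (βγ)/√(1+(βγ)²) = 0.83927/√1.704374 = 0.643.

0.643c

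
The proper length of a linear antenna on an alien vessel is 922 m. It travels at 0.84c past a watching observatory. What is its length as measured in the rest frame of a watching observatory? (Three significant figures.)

500 m

With β = 0.84, γ = 1/√(1 − 0.84²) = 1/√0.2944 = 1.843.
Along the direction of motion the measured length is L₀/γ = 922/1.843 = 500 m.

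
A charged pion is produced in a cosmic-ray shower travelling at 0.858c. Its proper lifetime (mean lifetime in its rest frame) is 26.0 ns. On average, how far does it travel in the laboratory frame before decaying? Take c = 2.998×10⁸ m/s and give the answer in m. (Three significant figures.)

With β = 0.858, γ = 1/√(1 − 0.858²) = 1/√0.263836 = 1.9469.
Lab-frame lifetime: Δt = γτ = 1.9469 × 26.0 ns = 50.619 ns.
Distance: d = vΔt = 0.858 × 2.998×10⁸ m/s × 5.0619×10^-8 s = 13.0 m.

13.0 m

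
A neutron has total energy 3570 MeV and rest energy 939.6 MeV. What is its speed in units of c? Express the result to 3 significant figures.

0.965c

γ = E/(mc²) = 3570/939.6 = 3.7995.
β = √(1 − 1/γ²) = √(1 − 0.0692703) = √0.9307297 = 0.965.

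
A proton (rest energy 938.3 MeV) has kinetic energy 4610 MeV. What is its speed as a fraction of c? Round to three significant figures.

0.986c

γ = 1 + K/(mc²) = 1 + 4610/938.3 = 5.9131.
β = √(1 − 1/γ²) = √(1 − 0.0286002) = √0.9713998 = 0.986.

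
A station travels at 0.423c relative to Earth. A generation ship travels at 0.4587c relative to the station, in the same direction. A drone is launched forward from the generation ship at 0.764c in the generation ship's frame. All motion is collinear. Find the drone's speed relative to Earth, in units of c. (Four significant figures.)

0.9605c

First combine the drone and generation ship (S''→S'): u₁ = (0.764 + 0.4587)/(1 + 0.764×0.4587) = 1.2227/1.3504468 = 0.9054.
Then combine with the station (S'→S): u = (0.9054 + 0.423)/(1 + 0.9054×0.423) = 1.3284/1.3829842 = 0.96053.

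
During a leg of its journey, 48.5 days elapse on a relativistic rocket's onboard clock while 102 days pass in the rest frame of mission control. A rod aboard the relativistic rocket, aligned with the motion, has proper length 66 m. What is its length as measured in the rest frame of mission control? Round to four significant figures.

From Δt = γΔτ: γ = 102/48.5 = 2.10309.
L = L₀/γ = 66/2.10309 = 31.38 m.

31.38 m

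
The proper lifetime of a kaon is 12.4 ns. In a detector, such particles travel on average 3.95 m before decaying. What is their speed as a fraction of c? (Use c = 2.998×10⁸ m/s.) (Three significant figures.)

0.728c

d = βγcτ ⇒ βγ = d/(cτ) = 3.950 m / (3.71752 m) = 1.0625.
β = (βγ)/√(1+(βγ)²) = 1.0625/√2.12891 = 0.728.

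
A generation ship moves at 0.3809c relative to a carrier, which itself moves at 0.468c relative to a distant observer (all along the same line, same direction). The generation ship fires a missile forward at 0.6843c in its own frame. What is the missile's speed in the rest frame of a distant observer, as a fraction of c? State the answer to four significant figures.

First combine the missile and generation ship (S''→S'): u₁ = (0.6843 + 0.3809)/(1 + 0.6843×0.3809) = 1.0652/1.26064987 = 0.84496.
Then combine with the carrier (S'→S): u = (0.84496 + 0.468)/(1 + 0.84496×0.468) = 1.31296/1.39544128 = 0.94089.

0.9409c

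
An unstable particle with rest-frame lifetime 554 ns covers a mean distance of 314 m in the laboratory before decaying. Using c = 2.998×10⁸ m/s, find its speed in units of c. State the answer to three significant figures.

Let x = d/(cτ) = 314.0 m / (2.998×10⁸ m/s × 5.540×10^-7 s) = 1.8906. Since d = βγcτ, x = βγ = β/√(1−β²).
Solving: β² = x²/(1+x²) = 3.57437/4.57437 = 0.781391, so β = 0.884.

0.884c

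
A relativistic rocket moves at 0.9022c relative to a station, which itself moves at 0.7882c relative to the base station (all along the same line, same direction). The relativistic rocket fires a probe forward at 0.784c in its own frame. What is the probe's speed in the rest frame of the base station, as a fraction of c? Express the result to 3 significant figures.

Apply u = (u'+v)/(1+u'v) twice. Probe in the station frame: (0.784+0.9022)/(1+0.784·0.9022) = 1.6862/1.7073248 = 0.98763c.
That velocity, transformed to the rest frame of the base station: (0.98763+0.7882)/(1+0.98763·0.7882) = 1.77583/1.778449966 = 0.99853c.

0.999c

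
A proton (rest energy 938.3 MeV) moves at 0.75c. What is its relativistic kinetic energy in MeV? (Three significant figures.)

γ = 1/√(1 − β²) = 1/√(1 − 0.5625) = 1/√0.4375 = 1/0.661438 = 1.51186.
Kinetic energy: K = (γ − 1)mc² = (1.51186 − 1) × 938.3 MeV = 0.51186 × 938.3 = 480 MeV.

480 MeV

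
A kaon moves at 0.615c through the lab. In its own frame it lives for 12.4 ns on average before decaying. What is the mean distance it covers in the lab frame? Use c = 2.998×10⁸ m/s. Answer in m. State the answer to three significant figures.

With β = 0.615, γ = 1/√(1 − 0.615²) = 1/√0.621775 = 1.2682.
Lab-frame lifetime: Δt = γτ = 1.2682 × 12.4 ns = 15.726 ns.
Distance: d = vΔt = 0.615 × 2.998×10⁸ m/s × 1.5726×10^-8 s = 2.90 m.

2.90 m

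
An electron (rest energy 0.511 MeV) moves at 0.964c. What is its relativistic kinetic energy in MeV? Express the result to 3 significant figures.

1.41 MeV

With β = 0.964, γ = 1/√(1 − 0.964²) = 1/√0.070704 = 3.7608.
Kinetic energy: K = (γ − 1)mc² = (3.7608 − 1) × 0.511 MeV = 2.7608 × 0.511 = 1.41 MeV.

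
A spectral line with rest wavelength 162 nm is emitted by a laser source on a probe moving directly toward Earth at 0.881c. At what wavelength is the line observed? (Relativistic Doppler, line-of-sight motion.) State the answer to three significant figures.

Relativistic Doppler for wavelength: λ_obs = λ_src · √((1−β)/(1+β)).
With β = 0.881: factor = √(0.119/1.881) = 0.25152.
λ_obs = 162 × 0.25152 = 40.7 nm.

40.7 nm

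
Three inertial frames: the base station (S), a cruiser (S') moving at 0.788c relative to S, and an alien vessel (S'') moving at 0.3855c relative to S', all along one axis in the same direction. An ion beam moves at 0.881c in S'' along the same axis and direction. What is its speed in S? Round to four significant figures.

Compose velocities in two stages. Stage 1 (into S'): u₁ = (0.881+0.3855)/(1+0.881×0.3855) = 0.94541.
Stage 2 (into S): u = (0.94541+0.788)/(1+0.94541×0.788) = 0.99337, so the speed is 0.9934c.

0.9934c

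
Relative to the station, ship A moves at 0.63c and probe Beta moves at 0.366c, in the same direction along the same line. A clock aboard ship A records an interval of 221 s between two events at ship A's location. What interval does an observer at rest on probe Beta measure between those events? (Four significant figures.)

The velocity of ship A relative to probe Beta is (0.63 − 0.366)c / (1 − 0.63×0.366) = 0.34312c; relative speed 0.34312c.
γ for this relative speed: γ = 1/√(1 − 0.117731) = 1.0646.
Ship A's interval is proper; time dilation gives Δt_B = γΔτ = 1.0646 × 221 s = 235.3 s.

235.3 s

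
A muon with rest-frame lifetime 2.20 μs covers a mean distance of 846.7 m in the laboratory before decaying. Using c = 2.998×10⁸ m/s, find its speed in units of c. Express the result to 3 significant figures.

0.789c

d = βγcτ ⇒ βγ = d/(cτ) = 846.7 m / (659.56 m) = 1.2837.
β = (βγ)/√(1+(βγ)²) = 1.2837/√2.64789 = 0.789.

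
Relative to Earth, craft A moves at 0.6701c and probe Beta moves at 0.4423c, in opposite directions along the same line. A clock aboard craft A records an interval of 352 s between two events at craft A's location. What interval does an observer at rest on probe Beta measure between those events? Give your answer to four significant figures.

Speed of craft A in probe Beta's frame: u = (v_A + v_B)/(1 + v_A v_B/c²) = (0.6701 + 0.4423)/(1 + 0.6701×0.4423) = 1.1124/1.29638523 = 0.85808; |u| = 0.85808c.
At |u| = 0.85808c, γ = (1 − 0.736301)^(−1/2) = 1.9474.
Craft A's interval is proper; time dilation gives Δt_B = γΔτ = 1.9474 × 352 s = 685.5 s.

685.5 s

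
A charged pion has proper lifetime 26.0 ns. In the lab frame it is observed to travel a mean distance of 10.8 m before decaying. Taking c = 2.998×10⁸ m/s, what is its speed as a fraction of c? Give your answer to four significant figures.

0.8109c

d = βγcτ ⇒ βγ = d/(cτ) = 10.80 m / (7.7948 m) = 1.3855.
β = (βγ)/√(1+(βγ)²) = 1.3855/√2.91961 = 0.8109.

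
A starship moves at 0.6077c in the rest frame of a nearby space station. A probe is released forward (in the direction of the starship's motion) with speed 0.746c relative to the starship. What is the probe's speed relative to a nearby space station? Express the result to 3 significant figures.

0.931c

In units of c, u = (u' + v)/(1 + u'v) with u' = 0.746 and v = 0.6077.
Numerator: 0.746 + 0.6077 = 1.3537. Denominator: 1 + (0.746)(0.6077) = 1.4533442.
u = 1.3537/1.4533442 = 0.93144, so the speed is 0.931c.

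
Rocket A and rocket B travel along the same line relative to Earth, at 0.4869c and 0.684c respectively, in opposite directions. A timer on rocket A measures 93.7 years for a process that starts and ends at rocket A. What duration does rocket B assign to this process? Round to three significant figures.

196 years

The velocity of rocket A relative to rocket B is (0.4869 + 0.684)c / (1 + 0.4869×0.684) = 0.87837c; relative speed 0.87837c.
At |u| = 0.87837c, γ = (1 − 0.771534)^(−1/2) = 2.0921.
The clock on rocket A records proper time, so rocket B measures Δt = γΔτ = 2.0921 × 93.7 = 196 years.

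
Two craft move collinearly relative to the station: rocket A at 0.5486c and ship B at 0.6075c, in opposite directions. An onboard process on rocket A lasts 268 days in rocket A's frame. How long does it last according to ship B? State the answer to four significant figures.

The velocity of rocket A relative to ship B is (0.5486 + 0.6075)c / (1 + 0.5486×0.6075) = 0.86711c; relative speed 0.86711c.
At |u| = 0.86711c, γ = (1 − 0.75188)^(−1/2) = 2.0076.
Rocket A's interval is proper; time dilation gives Δt_B = γΔτ = 2.0076 × 268 days = 538.0 days.

538.0 days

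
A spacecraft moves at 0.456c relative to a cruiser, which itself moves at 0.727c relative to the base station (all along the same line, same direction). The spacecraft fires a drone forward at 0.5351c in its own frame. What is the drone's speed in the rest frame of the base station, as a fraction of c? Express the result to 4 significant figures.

First combine the drone and spacecraft (S''→S'): u₁ = (0.5351 + 0.456)/(1 + 0.5351×0.456) = 0.9911/1.2440056 = 0.7967.
Then combine with the cruiser (S'→S): u = (0.7967 + 0.727)/(1 + 0.7967×0.727) = 1.5237/1.5792009 = 0.96486.

0.9649c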